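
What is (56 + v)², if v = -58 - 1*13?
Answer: 225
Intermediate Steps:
v = -71 (v = -58 - 13 = -71)
(56 + v)² = (56 - 71)² = (-15)² = 225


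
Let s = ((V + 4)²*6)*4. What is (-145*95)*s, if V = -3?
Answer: -330600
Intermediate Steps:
s = 24 (s = ((-3 + 4)²*6)*4 = (1²*6)*4 = (1*6)*4 = 6*4 = 24)
(-145*95)*s = -145*95*24 = -13775*24 = -330600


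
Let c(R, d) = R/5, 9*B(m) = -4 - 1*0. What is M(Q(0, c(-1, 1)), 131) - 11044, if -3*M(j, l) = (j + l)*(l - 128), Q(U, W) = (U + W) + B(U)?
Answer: -502846/45 ≈ -11174.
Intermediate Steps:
B(m) = -4/9 (B(m) = (-4 - 1*0)/9 = (-4 + 0)/9 = (⅑)*(-4) = -4/9)
c(R, d) = R/5 (c(R, d) = R*(⅕) = R/5)
Q(U, W) = -4/9 + U + W (Q(U, W) = (U + W) - 4/9 = -4/9 + U + W)
M(j, l) = -(-128 + l)*(j + l)/3 (M(j, l) = -(j + l)*(l - 128)/3 = -(j + l)*(-128 + l)/3 = -(-128 + l)*(j + l)/3)
M(Q(0, c(-1, 1)), 131) - 11044 = (-⅓*131² + 128*(-4/9 + 0 + (⅕)*(-1))/3 + (128/3)*131 - ⅓*(-4/9 + 0 + (⅕)*(-1))*131) - 11044 = (-⅓*17161 + 128*(-4/9 + 0 - ⅕)/3 + 16768/3 - ⅓*(-4/9 + 0 - ⅕)*131) - 11044 = (-17161/3 + (128/3)*(-29/45) + 16768/3 - ⅓*(-29/45)*131) - 11044 = (-17161/3 - 3712/135 + 16768/3 + 3799/135) - 11044 = -5866/45 - 11044 = -502846/45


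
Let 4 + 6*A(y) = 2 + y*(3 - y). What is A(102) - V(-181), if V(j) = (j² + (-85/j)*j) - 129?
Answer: -102691/3 ≈ -34230.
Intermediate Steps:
A(y) = -⅓ + y*(3 - y)/6 (A(y) = -⅔ + (2 + y*(3 - y))/6 = -⅔ + (⅓ + y*(3 - y)/6) = -⅓ + y*(3 - y)/6)
V(j) = -214 + j² (V(j) = (j² - 85) - 129 = (-85 + j²) - 129 = -214 + j²)
A(102) - V(-181) = (-⅓ + (½)*102 - ⅙*102²) - (-214 + (-181)²) = (-⅓ + 51 - ⅙*10404) - (-214 + 32761) = (-⅓ + 51 - 1734) - 1*32547 = -5050/3 - 32547 = -102691/3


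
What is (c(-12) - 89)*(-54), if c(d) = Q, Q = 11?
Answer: 4212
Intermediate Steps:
c(d) = 11
(c(-12) - 89)*(-54) = (11 - 89)*(-54) = -78*(-54) = 4212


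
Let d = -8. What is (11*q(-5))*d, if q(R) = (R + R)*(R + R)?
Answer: -8800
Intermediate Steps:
q(R) = 4*R**2 (q(R) = (2*R)*(2*R) = 4*R**2)
(11*q(-5))*d = (11*(4*(-5)**2))*(-8) = (11*(4*25))*(-8) = (11*100)*(-8) = 1100*(-8) = -8800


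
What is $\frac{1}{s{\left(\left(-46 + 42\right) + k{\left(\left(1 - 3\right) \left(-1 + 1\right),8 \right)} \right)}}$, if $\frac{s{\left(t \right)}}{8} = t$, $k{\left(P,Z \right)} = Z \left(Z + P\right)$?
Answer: $\frac{1}{480} \approx 0.0020833$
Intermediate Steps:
$k{\left(P,Z \right)} = Z \left(P + Z\right)$
$s{\left(t \right)} = 8 t$
$\frac{1}{s{\left(\left(-46 + 42\right) + k{\left(\left(1 - 3\right) \left(-1 + 1\right),8 \right)} \right)}} = \frac{1}{8 \left(\left(-46 + 42\right) + 8 \left(\left(1 - 3\right) \left(-1 + 1\right) + 8\right)\right)} = \frac{1}{8 \left(-4 + 8 \left(\left(-2\right) 0 + 8\right)\right)} = \frac{1}{8 \left(-4 + 8 \left(0 + 8\right)\right)} = \frac{1}{8 \left(-4 + 8 \cdot 8\right)} = \frac{1}{8 \left(-4 + 64\right)} = \frac{1}{8 \cdot 60} = \frac{1}{480}$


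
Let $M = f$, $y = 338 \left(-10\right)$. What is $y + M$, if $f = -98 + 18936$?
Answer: $15458$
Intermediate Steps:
$y = -3380$
$f = 18838$
$M = 18838$
$y + M = -3380 + 18838 = 15458$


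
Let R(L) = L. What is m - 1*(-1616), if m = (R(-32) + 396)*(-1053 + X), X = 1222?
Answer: 63132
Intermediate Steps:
m = 61516 (m = (-32 + 396)*(-1053 + 1222) = 364*169 = 61516)
m - 1*(-1616) = 61516 - 1*(-1616) = 61516 + 1616 = 63132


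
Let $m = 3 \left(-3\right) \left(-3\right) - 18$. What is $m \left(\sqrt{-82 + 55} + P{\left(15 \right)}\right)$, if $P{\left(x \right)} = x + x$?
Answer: $270 + 27 i \sqrt{3} \approx 270.0 + 46.765 i$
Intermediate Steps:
$P{\left(x \right)} = 2 x$
$m = 9$ ($m = \left(-9\right) \left(-3\right) - 18 = 27 - 18 = 9$)
$m \left(\sqrt{-82 + 55} + P{\left(15 \right)}\right) = 9 \left(\sqrt{-82 + 55} + 2 \cdot 15\right) = 9 \left(\sqrt{-27} + 30\right) = 9 \left(3 i \sqrt{3} + 30\right) = 9 \left(30 + 3 i \sqrt{3}\right) = 270 + 27 i \sqrt{3}$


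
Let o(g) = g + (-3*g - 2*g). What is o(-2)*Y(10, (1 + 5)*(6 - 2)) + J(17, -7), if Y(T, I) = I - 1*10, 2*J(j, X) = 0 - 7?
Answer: 217/2 ≈ 108.50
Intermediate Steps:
J(j, X) = -7/2 (J(j, X) = (0 - 7)/2 = (½)*(-7) = -7/2)
Y(T, I) = -10 + I (Y(T, I) = I - 10 = -10 + I)
o(g) = -4*g (o(g) = g - 5*g = -4*g)
o(-2)*Y(10, (1 + 5)*(6 - 2)) + J(17, -7) = (-4*(-2))*(-10 + (1 + 5)*(6 - 2)) - 7/2 = 8*(-10 + 6*4) - 7/2 = 8*(-10 + 24) - 7/2 = 8*14 - 7/2 = 112 - 7/2 = 217/2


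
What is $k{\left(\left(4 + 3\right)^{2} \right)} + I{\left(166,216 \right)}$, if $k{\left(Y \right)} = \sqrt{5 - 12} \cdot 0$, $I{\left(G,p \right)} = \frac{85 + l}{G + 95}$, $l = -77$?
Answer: $\frac{8}{261} \approx 0.030651$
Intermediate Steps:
$I{\left(G,p \right)} = \frac{8}{95 + G}$ ($I{\left(G,p \right)} = \frac{85 - 77}{G + 95} = \frac{8}{95 + G}$)
$k{\left(Y \right)} = 0$ ($k{\left(Y \right)} = \sqrt{-7} \cdot 0 = i \sqrt{7} \cdot 0 = 0$)
$k{\left(\left(4 + 3\right)^{2} \right)} + I{\left(166,216 \right)} = 0 + \frac{8}{95 + 166} = 0 + \frac{8}{261} = \frac{8}{261}$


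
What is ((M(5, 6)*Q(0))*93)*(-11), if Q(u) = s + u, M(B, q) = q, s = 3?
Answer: -18414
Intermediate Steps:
Q(u) = 3 + u
((M(5, 6)*Q(0))*93)*(-11) = ((6*(3 + 0))*93)*(-11) = ((6*3)*93)*(-11) = (18*93)*(-11) = 1674*(-11) = -18414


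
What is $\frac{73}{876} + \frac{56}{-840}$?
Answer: $\frac{1}{60} \approx 0.016667$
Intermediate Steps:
$\frac{73}{876} + \frac{56}{-840} = 73 \cdot \frac{1}{876} + 56 \left(- \frac{1}{840}\right) = \frac{1}{12} - \frac{1}{15} = \frac{1}{60}$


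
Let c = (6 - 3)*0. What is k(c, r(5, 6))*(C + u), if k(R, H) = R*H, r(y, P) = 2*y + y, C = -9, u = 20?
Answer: 0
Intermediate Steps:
c = 0 (c = 3*0 = 0)
r(y, P) = 3*y
k(R, H) = H*R
k(c, r(5, 6))*(C + u) = ((3*5)*0)*(-9 + 20) = (15*0)*11 = 0*11 = 0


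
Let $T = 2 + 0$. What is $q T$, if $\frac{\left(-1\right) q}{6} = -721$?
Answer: $8652$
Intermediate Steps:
$T = 2$
$q = 4326$ ($q = \left(-6\right) \left(-721\right) = 4326$)
$q T = 4326 \cdot 2 = 8652$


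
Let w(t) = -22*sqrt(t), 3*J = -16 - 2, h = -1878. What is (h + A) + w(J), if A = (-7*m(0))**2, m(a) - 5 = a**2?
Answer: -653 - 22*I*sqrt(6) ≈ -653.0 - 53.889*I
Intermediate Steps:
m(a) = 5 + a**2
A = 1225 (A = (-7*(5 + 0**2))**2 = (-7*(5 + 0))**2 = (-7*5)**2 = (-35)**2 = 1225)
J = -6 (J = (-16 - 2)/3 = (1/3)*(-18) = -6)
(h + A) + w(J) = (-1878 + 1225) - 22*I*sqrt(6) = -653 - 22*I*sqrt(6)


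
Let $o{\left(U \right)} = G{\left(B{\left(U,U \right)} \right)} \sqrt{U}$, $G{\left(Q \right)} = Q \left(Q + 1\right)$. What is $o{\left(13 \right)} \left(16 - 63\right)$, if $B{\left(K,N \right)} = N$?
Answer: $- 8554 \sqrt{13} \approx -30842.0$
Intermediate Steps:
$G{\left(Q \right)} = Q \left(1 + Q\right)$
$o{\left(U \right)} = U^{\frac{3}{2}} \left(1 + U\right)$ ($o{\left(U \right)} = U \left(1 + U\right) \sqrt{U} = U^{\frac{3}{2}} \left(1 + U\right)$)
$o{\left(13 \right)} \left(16 - 63\right) = 13^{\frac{3}{2}} \left(1 + 13\right) \left(16 - 63\right) = 13 \sqrt{13} \cdot 14 \left(-47\right) = 182 \sqrt{13} \left(-47\right) = - 8554 \sqrt{13}$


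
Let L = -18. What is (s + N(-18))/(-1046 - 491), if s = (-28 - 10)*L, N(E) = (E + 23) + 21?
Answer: -710/1537 ≈ -0.46194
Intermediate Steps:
N(E) = 44 + E (N(E) = (23 + E) + 21 = 44 + E)
s = 684 (s = (-28 - 10)*(-18) = -38*(-18) = 684)
(s + N(-18))/(-1046 - 491) = (684 + (44 - 18))/(-1046 - 491) = (684 + 26)/(-1537) = 710*(-1/1537) = -710/1537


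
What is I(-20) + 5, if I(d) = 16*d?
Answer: -315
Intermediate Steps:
I(-20) + 5 = 16*(-20) + 5 = -320 + 5 = -315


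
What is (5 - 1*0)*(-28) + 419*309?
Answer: 129331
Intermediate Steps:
(5 - 1*0)*(-28) + 419*309 = (5 + 0)*(-28) + 129471 = 5*(-28) + 129471 = -140 + 129471 = 129331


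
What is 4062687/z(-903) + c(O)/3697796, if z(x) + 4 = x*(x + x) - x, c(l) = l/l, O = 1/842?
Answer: 15022989369569/6033756595732 ≈ 2.4898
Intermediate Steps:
O = 1/842 ≈ 0.0011876
c(l) = 1
z(x) = -4 - x + 2*x**2 (z(x) = -4 + (x*(x + x) - x) = -4 + (x*(2*x) - x) = -4 + (2*x**2 - x) = -4 + (-x + 2*x**2) = -4 - x + 2*x**2)
4062687/z(-903) + c(O)/3697796 = 4062687/(-4 - 1*(-903) + 2*(-903)**2) + 1/3697796 = 4062687/(-4 + 903 + 2*815409) + 1*(1/3697796) = 4062687/(-4 + 903 + 1630818) + 1/3697796 = 4062687/1631717 + 1/3697796 = 15022989369569/6033756595732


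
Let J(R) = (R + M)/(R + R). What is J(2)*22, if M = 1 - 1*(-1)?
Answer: 22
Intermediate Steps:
M = 2 (M = 1 + 1 = 2)
J(R) = (2 + R)/(2*R) (J(R) = (R + 2)/(R + R) = (2 + R)/((2*R)) = (2 + R)*(1/(2*R)) = (2 + R)/(2*R))
J(2)*22 = ((½)*(2 + 2)/2)*22 = ((½)*(½)*4)*22 = 1*22 = 22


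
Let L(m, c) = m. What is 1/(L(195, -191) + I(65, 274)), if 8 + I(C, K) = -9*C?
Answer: -1/398 ≈ -0.0025126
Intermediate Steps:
I(C, K) = -8 - 9*C
1/(L(195, -191) + I(65, 274)) = 1/(195 + (-8 - 9*65)) = 1/(195 + (-8 - 585)) = 1/(195 - 593) = 1/(-398) = -1/398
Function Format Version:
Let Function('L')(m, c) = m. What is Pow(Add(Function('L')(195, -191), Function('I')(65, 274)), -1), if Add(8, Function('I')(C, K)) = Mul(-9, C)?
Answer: Rational(-1, 398) ≈ -0.0025126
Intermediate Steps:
Function('I')(C, K) = Add(-8, Mul(-9, C))
Pow(Add(Function('L')(195, -191), Function('I')(65, 274)), -1) = Pow(Add(195, Add(-8, Mul(-9, 65))), -1) = Pow(Add(195, Add(-8, -585)), -1) = Pow(Add(195, -593), -1) = Pow(-398, -1) = Rational(-1, 398)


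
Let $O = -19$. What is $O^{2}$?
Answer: $361$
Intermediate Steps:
$O^{2} = \left(-19\right)^{2} = 361$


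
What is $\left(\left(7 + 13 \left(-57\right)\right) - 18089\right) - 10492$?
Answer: $-29315$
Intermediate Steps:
$\left(\left(7 + 13 \left(-57\right)\right) - 18089\right) - 10492 = \left(\left(7 - 741\right) - 18089\right) - 10492 = \left(-734 - 18089\right) - 10492 = -18823 - 10492 = -29315$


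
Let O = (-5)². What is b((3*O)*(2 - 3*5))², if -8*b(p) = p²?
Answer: 903687890625/64 ≈ 1.4120e+10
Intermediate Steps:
O = 25
b(p) = -p²/8
b((3*O)*(2 - 3*5))² = (-5625*(2 - 3*5)²/8)² = (-5625*(2 - 15)²/8)² = (-(75*(-13))²/8)² = (-⅛*(-975)²)² = (-⅛*950625)² = (-950625/8)² = 903687890625/64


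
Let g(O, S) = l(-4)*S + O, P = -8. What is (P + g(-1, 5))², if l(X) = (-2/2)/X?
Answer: 961/16 ≈ 60.063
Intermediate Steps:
l(X) = -1/X (l(X) = (-2*½)/X = -1/X)
g(O, S) = O + S/4 (g(O, S) = (-1/(-4))*S + O = (-1*(-¼))*S + O = S/4 + O = O + S/4)
(P + g(-1, 5))² = (-8 + (-1 + (¼)*5))² = (-8 + (-1 + 5/4))² = (-8 + ¼)² = (-31/4)² = 961/16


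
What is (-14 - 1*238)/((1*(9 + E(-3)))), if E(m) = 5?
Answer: -18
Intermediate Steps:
(-14 - 1*238)/((1*(9 + E(-3)))) = (-14 - 1*238)/((1*(9 + 5))) = (-14 - 238)/((1*14)) = -252/14 = -252*1/14 = -18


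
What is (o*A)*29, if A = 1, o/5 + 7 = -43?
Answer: -7250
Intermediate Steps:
o = -250 (o = -35 + 5*(-43) = -35 - 215 = -250)
(o*A)*29 = -250*1*29 = -250*29 = -7250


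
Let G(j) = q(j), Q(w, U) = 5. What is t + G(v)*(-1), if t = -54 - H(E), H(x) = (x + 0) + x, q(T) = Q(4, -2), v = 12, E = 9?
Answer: -77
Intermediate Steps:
q(T) = 5
G(j) = 5
H(x) = 2*x (H(x) = x + x = 2*x)
t = -72 (t = -54 - 2*9 = -54 - 1*18 = -54 - 18 = -72)
t + G(v)*(-1) = -72 + 5*(-1) = -72 - 5 = -77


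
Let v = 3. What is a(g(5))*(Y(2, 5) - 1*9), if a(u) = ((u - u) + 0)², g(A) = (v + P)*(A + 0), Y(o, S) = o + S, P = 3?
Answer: 0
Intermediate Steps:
Y(o, S) = S + o
g(A) = 6*A (g(A) = (3 + 3)*(A + 0) = 6*A)
a(u) = 0 (a(u) = (0 + 0)² = 0² = 0)
a(g(5))*(Y(2, 5) - 1*9) = 0*((5 + 2) - 1*9) = 0*(7 - 9) = 0*(-2) = 0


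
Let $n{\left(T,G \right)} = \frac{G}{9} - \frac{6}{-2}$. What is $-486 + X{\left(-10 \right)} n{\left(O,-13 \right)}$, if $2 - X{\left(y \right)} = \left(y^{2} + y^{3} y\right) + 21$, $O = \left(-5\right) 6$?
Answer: $- \frac{48680}{3} \approx -16227.0$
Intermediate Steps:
$O = -30$
$n{\left(T,G \right)} = 3 + \frac{G}{9}$ ($n{\left(T,G \right)} = G \frac{1}{9} - -3 = \frac{G}{9} + 3 = 3 + \frac{G}{9}$)
$X{\left(y \right)} = -19 - y^{2} - y^{4}$ ($X{\left(y \right)} = 2 - \left(\left(y^{2} + y^{3} y\right) + 21\right) = 2 - \left(\left(y^{2} + y^{4}\right) + 21\right) = 2 - \left(21 + y^{2} + y^{4}\right) = -19 - y^{2} - y^{4}$)
$-486 + X{\left(-10 \right)} n{\left(O,-13 \right)} = -486 + \left(-19 - \left(-10\right)^{2} - \left(-10\right)^{4}\right) \left(3 + \frac{1}{9} \left(-13\right)\right) = -486 + \left(-19 - 100 - 10000\right) \left(3 - \frac{13}{9}\right) = -486 + \left(-19 - 100 - 10000\right) \frac{14}{9} = -486 - \frac{47222}{3} = - \frac{48680}{3}$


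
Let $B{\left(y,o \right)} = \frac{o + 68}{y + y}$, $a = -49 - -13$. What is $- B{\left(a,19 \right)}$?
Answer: $\frac{29}{24} \approx 1.2083$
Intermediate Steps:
$a = -36$ ($a = -49 + 13 = -36$)
$B{\left(y,o \right)} = \frac{68 + o}{2 y}$
$- B{\left(a,19 \right)} = - \frac{68 + 19}{2 \left(-36\right)} = - \frac{\left(-1\right) 87}{2 \cdot 36} = \left(-1\right) \left(- \frac{29}{24}\right) = \frac{29}{24}$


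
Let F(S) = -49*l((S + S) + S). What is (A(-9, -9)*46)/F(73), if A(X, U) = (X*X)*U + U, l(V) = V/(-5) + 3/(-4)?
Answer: -75440/4851 ≈ -15.551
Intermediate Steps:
l(V) = -¾ - V/5 (l(V) = V*(-⅕) + 3*(-¼) = -V/5 - ¾ = -¾ - V/5)
A(X, U) = U + U*X² (A(X, U) = X²*U + U = U*X² + U = U + U*X²)
F(S) = 147/4 + 147*S/5 (F(S) = -49*(-¾ - ((S + S) + S)/5) = -49*(-¾ - (2*S + S)/5) = -49*(-¾ - 3*S/5) = 147/4 + 147*S/5)
(A(-9, -9)*46)/F(73) = (-9*(1 + (-9)²)*46)/(147/4 + (147/5)*73) = (-9*(1 + 81)*46)/(147/4 + 10731/5) = (-9*82*46)/(43659/20) = -738*46*(20/43659) = -33948*20/43659 = -75440/4851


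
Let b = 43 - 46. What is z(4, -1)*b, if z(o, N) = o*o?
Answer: -48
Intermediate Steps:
z(o, N) = o²
b = -3
z(4, -1)*b = 4²*(-3) = 16*(-3) = -48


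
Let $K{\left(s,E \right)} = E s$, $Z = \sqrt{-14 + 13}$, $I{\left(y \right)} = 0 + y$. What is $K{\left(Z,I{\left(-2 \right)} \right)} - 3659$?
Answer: $-3659 - 2 i \approx -3659.0 - 2.0 i$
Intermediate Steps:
$I{\left(y \right)} = y$
$Z = i$ ($Z = \sqrt{-1} = i \approx 1.0 i$)
$K{\left(Z,I{\left(-2 \right)} \right)} - 3659 = - 2 i - 3659 = -3659 - 2 i$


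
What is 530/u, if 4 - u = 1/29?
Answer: 3074/23 ≈ 133.65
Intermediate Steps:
u = 115/29 (u = 4 - 1/29 = 115/29 ≈ 3.9655)
530/u = 530/(115/29) = 530*(29/115) = 3074/23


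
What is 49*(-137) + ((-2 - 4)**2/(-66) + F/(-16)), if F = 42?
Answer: -591023/88 ≈ -6716.2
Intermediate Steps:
49*(-137) + ((-2 - 4)**2/(-66) + F/(-16)) = 49*(-137) + ((-2 - 4)**2/(-66) + 42/(-16)) = -6713 + ((-6)**2*(-1/66) + 42*(-1/16)) = -6713 + (36*(-1/66) - 21/8) = -6713 + (-6/11 - 21/8) = -6713 - 279/88 = -591023/88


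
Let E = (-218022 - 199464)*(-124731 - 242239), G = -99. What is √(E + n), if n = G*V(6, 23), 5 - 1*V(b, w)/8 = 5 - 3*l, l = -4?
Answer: 2*√38301211731 ≈ 3.9141e+5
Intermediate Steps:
V(b, w) = -96 (V(b, w) = 40 - 8*(5 - 3*(-4)) = 40 - 8*(5 + 12) = 40 - 8*17 = 40 - 136 = -96)
E = 153204837420 (E = -417486*(-366970) = 153204837420)
n = 9504 (n = -99*(-96) = 9504)
√(E + n) = √(153204837420 + 9504) = √153204846924 = 2*√38301211731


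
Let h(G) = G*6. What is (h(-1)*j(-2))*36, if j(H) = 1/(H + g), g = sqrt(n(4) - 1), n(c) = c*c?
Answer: 216/(2 - sqrt(15)) ≈ -115.32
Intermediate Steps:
n(c) = c**2
h(G) = 6*G
g = sqrt(15) (g = sqrt(4**2 - 1) = sqrt(16 - 1) = sqrt(15) ≈ 3.8730)
j(H) = 1/(H + sqrt(15))
(h(-1)*j(-2))*36 = ((6*(-1))/(-2 + sqrt(15)))*36 = -6/(-2 + sqrt(15))*36 = -216/(-2 + sqrt(15))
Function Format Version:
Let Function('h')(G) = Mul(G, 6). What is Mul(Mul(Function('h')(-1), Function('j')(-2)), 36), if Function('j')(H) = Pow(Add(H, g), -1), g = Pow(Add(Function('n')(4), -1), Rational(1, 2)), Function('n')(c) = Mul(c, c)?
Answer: Mul(216, Pow(Add(2, Mul(-1, Pow(15, Rational(1, 2)))), -1)) ≈ -115.32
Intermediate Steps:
Function('n')(c) = Pow(c, 2)
Function('h')(G) = Mul(6, G)
g = Pow(15, Rational(1, 2)) (g = Pow(Add(Pow(4, 2), -1), Rational(1, 2)) = Pow(Add(16, -1), Rational(1, 2)) = Pow(15, Rational(1, 2)) ≈ 3.8730)
Function('j')(H) = Pow(Add(H, Pow(15, Rational(1, 2))), -1)
Mul(Mul(Function('h')(-1), Function('j')(-2)), 36) = Mul(Mul(Mul(6, -1), Pow(Add(-2, Pow(15, Rational(1, 2))), -1)), 36) = Mul(Mul(-6, Pow(Add(-2, Pow(15, Rational(1, 2))), -1)), 36) = Mul(-216, Pow(Add(-2, Pow(15, Rational(1, 2))), -1))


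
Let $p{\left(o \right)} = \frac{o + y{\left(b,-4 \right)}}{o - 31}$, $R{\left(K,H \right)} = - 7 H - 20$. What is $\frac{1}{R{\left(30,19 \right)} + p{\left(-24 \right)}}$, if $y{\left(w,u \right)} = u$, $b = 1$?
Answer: $- \frac{55}{8387} \approx -0.0065578$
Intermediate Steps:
$R{\left(K,H \right)} = -20 - 7 H$
$p{\left(o \right)} = \frac{-4 + o}{-31 + o}$ ($p{\left(o \right)} = \frac{o - 4}{o - 31} = \frac{-4 + o}{-31 + o}$)
$\frac{1}{R{\left(30,19 \right)} + p{\left(-24 \right)}} = \frac{1}{\left(-20 - 133\right) + \frac{-4 - 24}{-31 - 24}} = \frac{1}{\left(-20 - 133\right) + \frac{1}{-55} \left(-28\right)} = \frac{1}{-153 - - \frac{28}{55}} = \frac{1}{-153 + \frac{28}{55}} = \frac{1}{- \frac{8387}{55}} = - \frac{55}{8387}$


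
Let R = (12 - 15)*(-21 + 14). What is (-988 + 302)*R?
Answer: -14406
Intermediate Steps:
R = 21 (R = -3*(-7) = 21)
(-988 + 302)*R = (-988 + 302)*21 = -686*21 = -14406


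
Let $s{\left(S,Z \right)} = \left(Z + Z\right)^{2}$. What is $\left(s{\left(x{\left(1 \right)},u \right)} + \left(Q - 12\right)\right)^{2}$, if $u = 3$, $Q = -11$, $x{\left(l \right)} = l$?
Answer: $169$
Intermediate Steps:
$s{\left(S,Z \right)} = 4 Z^{2}$ ($s{\left(S,Z \right)} = \left(2 Z\right)^{2} = 4 Z^{2}$)
$\left(s{\left(x{\left(1 \right)},u \right)} + \left(Q - 12\right)\right)^{2} = \left(4 \cdot 3^{2} - 23\right)^{2} = \left(4 \cdot 9 - 23\right)^{2} = \left(36 - 23\right)^{2} = 13^{2} = 169$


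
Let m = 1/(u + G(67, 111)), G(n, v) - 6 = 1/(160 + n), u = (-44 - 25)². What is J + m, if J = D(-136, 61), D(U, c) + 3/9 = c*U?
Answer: -26932635109/3246330 ≈ -8296.3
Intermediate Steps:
u = 4761 (u = (-69)² = 4761)
G(n, v) = 6 + 1/(160 + n)
D(U, c) = -⅓ + U*c (D(U, c) = -⅓ + c*U = -⅓ + U*c)
m = 227/1082110 (m = 1/(4761 + (961 + 6*67)/(160 + 67)) = 1/(4761 + (961 + 402)/227) = 1/(4761 + (1/227)*1363) = 1/(4761 + 1363/227) = 1/(1082110/227) = 227/1082110 ≈ 0.00020978)
J = -24889/3 (J = -⅓ - 136*61 = -⅓ - 8296 = -24889/3 ≈ -8296.3)
J + m = -24889/3 + 227/1082110 = -26932635109/3246330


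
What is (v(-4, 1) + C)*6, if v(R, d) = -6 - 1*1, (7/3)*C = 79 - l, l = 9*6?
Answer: 156/7 ≈ 22.286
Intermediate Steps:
l = 54
C = 75/7 (C = 3*(79 - 1*54)/7 = 3*(79 - 54)/7 = (3/7)*25 = 75/7 ≈ 10.714)
v(R, d) = -7 (v(R, d) = -6 - 1 = -7)
(v(-4, 1) + C)*6 = (-7 + 75/7)*6 = (26/7)*6 = 156/7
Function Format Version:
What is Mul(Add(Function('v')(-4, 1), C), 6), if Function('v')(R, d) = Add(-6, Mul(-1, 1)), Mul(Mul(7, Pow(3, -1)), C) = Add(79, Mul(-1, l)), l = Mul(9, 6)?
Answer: Rational(156, 7) ≈ 22.286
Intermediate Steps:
l = 54
C = Rational(75, 7) (C = Mul(Rational(3, 7), Add(79, Mul(-1, 54))) = Mul(Rational(3, 7), Add(79, -54)) = Mul(Rational(3, 7), 25) = Rational(75, 7) ≈ 10.714)
Function('v')(R, d) = -7 (Function('v')(R, d) = Add(-6, -1) = -7)
Mul(Add(Function('v')(-4, 1), C), 6) = Mul(Add(-7, Rational(75, 7)), 6) = Mul(Rational(26, 7), 6) = Rational(156, 7)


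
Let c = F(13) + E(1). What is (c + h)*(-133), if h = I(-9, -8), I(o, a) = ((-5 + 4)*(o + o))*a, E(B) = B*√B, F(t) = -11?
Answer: 20482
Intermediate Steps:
E(B) = B^(3/2)
I(o, a) = -2*a*o (I(o, a) = (-2*o)*a = -2*a*o)
h = -144 (h = -2*(-8)*(-9) = -144)
c = -10 (c = -11 + 1^(3/2) = -11 + 1 = -10)
(c + h)*(-133) = (-10 - 144)*(-133) = -154*(-133) = 20482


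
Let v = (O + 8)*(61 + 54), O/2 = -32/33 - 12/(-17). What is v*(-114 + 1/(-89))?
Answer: -4891665760/49929 ≈ -97972.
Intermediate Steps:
O = -296/561 (O = 2*(-32/33 - 12/(-17)) = 2*(-32*1/33 - 12*(-1/17)) = 2*(-32/33 + 12/17) = 2*(-148/561) = -296/561 ≈ -0.52763)
v = 482080/561 (v = (-296/561 + 8)*(61 + 54) = (4192/561)*115 = 482080/561 ≈ 859.32)
v*(-114 + 1/(-89)) = 482080*(-114 + 1/(-89))/561 = 482080*(-114 - 1/89)/561 = (482080/561)*(-10147/89) = -4891665760/49929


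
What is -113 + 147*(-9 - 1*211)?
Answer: -32453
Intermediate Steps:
-113 + 147*(-9 - 1*211) = -113 + 147*(-9 - 211) = -113 + 147*(-220) = -113 - 32340 = -32453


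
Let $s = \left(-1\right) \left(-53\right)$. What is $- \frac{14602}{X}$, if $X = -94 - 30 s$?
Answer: $\frac{7301}{842} \approx 8.671$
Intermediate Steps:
$s = 53$
$X = -1684$ ($X = -94 - 1590 = -1684$)
$- \frac{14602}{X} = - \frac{14602}{-1684} = \left(-14602\right) \left(- \frac{1}{1684}\right) = \frac{7301}{842}$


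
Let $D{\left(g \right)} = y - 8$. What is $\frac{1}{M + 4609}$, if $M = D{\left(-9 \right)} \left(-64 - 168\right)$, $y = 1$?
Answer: $\frac{1}{6233} \approx 0.00016044$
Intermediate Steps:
$D{\left(g \right)} = -7$ ($D{\left(g \right)} = 1 - 8 = -7$)
$M = 1624$ ($M = - 7 \left(-64 - 168\right) = \left(-7\right) \left(-232\right) = 1624$)
$\frac{1}{M + 4609} = \frac{1}{1624 + 4609} = \frac{1}{6233}$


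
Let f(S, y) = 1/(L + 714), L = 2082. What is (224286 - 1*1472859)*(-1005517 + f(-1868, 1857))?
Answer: 1170090003172421/932 ≈ 1.2555e+12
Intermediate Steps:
f(S, y) = 1/2796 (f(S, y) = 1/(2082 + 714) = 1/2796)
(224286 - 1*1472859)*(-1005517 + f(-1868, 1857)) = (224286 - 1*1472859)*(-1005517 + 1/2796) = (224286 - 1472859)*(-2811425531/2796) = -1248573*(-2811425531/2796) = 1170090003172421/932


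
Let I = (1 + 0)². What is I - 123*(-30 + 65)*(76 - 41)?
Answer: -150674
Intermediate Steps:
I = 1 (I = 1² = 1)
I - 123*(-30 + 65)*(76 - 41) = 1 - 123*(-30 + 65)*(76 - 41) = 1 - 4305*35 = 1 - 123*1225 = 1 - 150675 = -150674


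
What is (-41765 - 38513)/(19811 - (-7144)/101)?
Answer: -8108078/2008055 ≈ -4.0378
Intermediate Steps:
(-41765 - 38513)/(19811 - (-7144)/101) = -80278/(19811 - (-7144)/101) = -80278/(19811 - 94*(-76/101)) = -80278/(19811 + 7144/101) = -80278/2008055/101 = -80278*101/2008055 = -8108078/2008055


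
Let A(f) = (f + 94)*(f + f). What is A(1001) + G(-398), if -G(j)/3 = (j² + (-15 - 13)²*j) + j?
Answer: 2654268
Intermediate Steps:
G(j) = -2355*j - 3*j² (G(j) = -3*((j² + (-15 - 13)²*j) + j) = -3*((j² + (-28)²*j) + j) = -3*((j² + 784*j) + j) = -3*(j² + 785*j) = -2355*j - 3*j²)
A(f) = 2*f*(94 + f) (A(f) = (94 + f)*(2*f) = 2*f*(94 + f))
A(1001) + G(-398) = 2*1001*(94 + 1001) - 3*(-398)*(785 - 398) = 2*1001*1095 - 3*(-398)*387 = 2192190 + 462078 = 2654268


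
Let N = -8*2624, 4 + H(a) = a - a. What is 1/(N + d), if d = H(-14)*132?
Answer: -1/21520 ≈ -4.6468e-5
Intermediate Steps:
H(a) = -4 (H(a) = -4 + (a - a) = -4 + 0 = -4)
d = -528 (d = -4*132 = -528)
N = -20992
1/(N + d) = 1/(-20992 - 528) = 1/(-21520) = -1/21520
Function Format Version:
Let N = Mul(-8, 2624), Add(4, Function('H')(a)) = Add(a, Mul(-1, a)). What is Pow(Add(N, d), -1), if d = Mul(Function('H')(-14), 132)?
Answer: Rational(-1, 21520) ≈ -4.6468e-5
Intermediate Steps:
Function('H')(a) = -4 (Function('H')(a) = Add(-4, Add(a, Mul(-1, a))) = Add(-4, 0) = -4)
d = -528 (d = Mul(-4, 132) = -528)
N = -20992
Pow(Add(N, d), -1) = Pow(Add(-20992, -528), -1) = Pow(-21520, -1) = Rational(-1, 21520)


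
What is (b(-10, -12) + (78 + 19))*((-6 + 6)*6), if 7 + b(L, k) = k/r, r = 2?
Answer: 0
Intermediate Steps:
b(L, k) = -7 + k/2
(b(-10, -12) + (78 + 19))*((-6 + 6)*6) = ((-7 + (1/2)*(-12)) + (78 + 19))*((-6 + 6)*6) = ((-7 - 6) + 97)*(0*6) = (-13 + 97)*0 = 84*0 = 0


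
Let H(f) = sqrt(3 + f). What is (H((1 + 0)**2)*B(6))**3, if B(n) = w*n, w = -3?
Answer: -46656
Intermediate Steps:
B(n) = -3*n
(H((1 + 0)**2)*B(6))**3 = (sqrt(3 + (1 + 0)**2)*(-3*6))**3 = (sqrt(3 + 1**2)*(-18))**3 = (sqrt(3 + 1)*(-18))**3 = (sqrt(4)*(-18))**3 = (2*(-18))**3 = (-36)**3 = -46656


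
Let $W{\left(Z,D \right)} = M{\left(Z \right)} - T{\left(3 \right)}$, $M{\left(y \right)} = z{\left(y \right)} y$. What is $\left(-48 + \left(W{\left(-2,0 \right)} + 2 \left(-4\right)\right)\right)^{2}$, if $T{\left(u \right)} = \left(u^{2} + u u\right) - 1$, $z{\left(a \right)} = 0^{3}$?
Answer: $5329$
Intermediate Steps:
$z{\left(a \right)} = 0$
$M{\left(y \right)} = 0$ ($M{\left(y \right)} = 0 y = 0$)
$T{\left(u \right)} = -1 + 2 u^{2}$ ($T{\left(u \right)} = \left(u^{2} + u^{2}\right) - 1 = 2 u^{2} - 1 = -1 + 2 u^{2}$)
$W{\left(Z,D \right)} = -17$ ($W{\left(Z,D \right)} = 0 - \left(-1 + 2 \cdot 3^{2}\right) = 0 - \left(-1 + 2 \cdot 9\right) = 0 - \left(-1 + 18\right) = 0 - 17 = -17$)
$\left(-48 + \left(W{\left(-2,0 \right)} + 2 \left(-4\right)\right)\right)^{2} = \left(-48 + \left(-17 + 2 \left(-4\right)\right)\right)^{2} = \left(-48 - 25\right)^{2} = \left(-73\right)^{2} = 5329$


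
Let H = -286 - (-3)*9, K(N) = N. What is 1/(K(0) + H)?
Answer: -1/259 ≈ -0.0038610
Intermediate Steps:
H = -259 (H = -286 - 1*(-27) = -286 + 27 = -259)
1/(K(0) + H) = 1/(0 - 259) = 1/(-259) = -1/259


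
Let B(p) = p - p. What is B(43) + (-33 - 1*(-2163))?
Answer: 2130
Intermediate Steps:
B(p) = 0
B(43) + (-33 - 1*(-2163)) = 0 + (-33 - 1*(-2163)) = 0 + (-33 + 2163) = 0 + 2130 = 2130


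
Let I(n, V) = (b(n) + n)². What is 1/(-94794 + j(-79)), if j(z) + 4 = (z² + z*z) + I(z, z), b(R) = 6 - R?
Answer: -1/82280 ≈ -1.2154e-5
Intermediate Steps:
I(n, V) = 36 (I(n, V) = ((6 - n) + n)² = 6² = 36)
j(z) = 32 + 2*z² (j(z) = -4 + ((z² + z*z) + 36) = -4 + ((z² + z²) + 36) = -4 + (2*z² + 36) = -4 + (36 + 2*z²) = 32 + 2*z²)
1/(-94794 + j(-79)) = 1/(-94794 + (32 + 2*(-79)²)) = 1/(-94794 + (32 + 2*6241)) = 1/(-94794 + (32 + 12482)) = 1/(-94794 + 12514) = 1/(-82280) = -1/82280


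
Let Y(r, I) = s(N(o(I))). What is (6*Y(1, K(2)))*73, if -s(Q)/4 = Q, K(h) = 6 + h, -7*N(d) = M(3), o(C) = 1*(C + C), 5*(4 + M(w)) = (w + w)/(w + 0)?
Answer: -31536/35 ≈ -901.03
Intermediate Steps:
M(w) = -18/5 (M(w) = -4 + ((w + w)/(w + 0))/5 = -4 + ((2*w)/w)/5 = -4 + (⅕)*2 = -4 + ⅖ = -18/5)
o(C) = 2*C (o(C) = 1*(2*C) = 2*C)
N(d) = 18/35 (N(d) = -⅐*(-18/5) = 18/35)
s(Q) = -4*Q
Y(r, I) = -72/35 (Y(r, I) = -4*18/35 = -72/35)
(6*Y(1, K(2)))*73 = (6*(-72/35))*73 = -432/35*73 = -31536/35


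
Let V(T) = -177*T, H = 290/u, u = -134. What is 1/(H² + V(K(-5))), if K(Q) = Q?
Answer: 4489/3993790 ≈ 0.0011240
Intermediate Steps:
H = -145/67 (H = 290/(-134) = 290*(-1/134) = -145/67 ≈ -2.1642)
1/(H² + V(K(-5))) = 1/((-145/67)² - 177*(-5)) = 1/(21025/4489 + 885) = 1/(3993790/4489) = 4489/3993790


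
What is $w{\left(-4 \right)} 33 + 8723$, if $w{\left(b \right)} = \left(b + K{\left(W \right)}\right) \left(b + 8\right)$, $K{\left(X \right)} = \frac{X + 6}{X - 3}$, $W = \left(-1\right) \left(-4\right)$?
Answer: $9515$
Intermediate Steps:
$W = 4$
$K{\left(X \right)} = \frac{6 + X}{-3 + X}$
$w{\left(b \right)} = \left(8 + b\right) \left(10 + b\right)$ ($w{\left(b \right)} = \left(b + \frac{6 + 4}{-3 + 4}\right) \left(b + 8\right) = \left(b + 1^{-1} \cdot 10\right) \left(8 + b\right) = \left(b + 1 \cdot 10\right) \left(8 + b\right) = \left(b + 10\right) \left(8 + b\right) = \left(10 + b\right) \left(8 + b\right) = \left(8 + b\right) \left(10 + b\right)$)
$w{\left(-4 \right)} 33 + 8723 = \left(80 + \left(-4\right)^{2} + 18 \left(-4\right)\right) 33 + 8723 = \left(80 + 16 - 72\right) 33 + 8723 = 24 \cdot 33 + 8723 = 792 + 8723 = 9515$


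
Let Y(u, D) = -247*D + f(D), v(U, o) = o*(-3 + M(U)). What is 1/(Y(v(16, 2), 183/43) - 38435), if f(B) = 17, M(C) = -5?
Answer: -43/1697175 ≈ -2.5336e-5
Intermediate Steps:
v(U, o) = -8*o (v(U, o) = o*(-3 - 5) = o*(-8) = -8*o)
Y(u, D) = 17 - 247*D (Y(u, D) = -247*D + 17 = 17 - 247*D)
1/(Y(v(16, 2), 183/43) - 38435) = 1/((17 - 45201/43) - 38435) = 1/(-44470/43 - 38435) = 1/(-1697175/43) = -43/1697175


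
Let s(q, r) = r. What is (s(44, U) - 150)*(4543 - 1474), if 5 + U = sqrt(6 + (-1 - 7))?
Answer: -475695 + 3069*I*sqrt(2) ≈ -4.757e+5 + 4340.2*I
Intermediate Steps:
U = -5 + I*sqrt(2) (U = -5 + sqrt(6 + (-1 - 7)) = -5 + sqrt(6 - 8) = -5 + sqrt(-2) = -5 + I*sqrt(2) ≈ -5.0 + 1.4142*I)
(s(44, U) - 150)*(4543 - 1474) = ((-5 + I*sqrt(2)) - 150)*(4543 - 1474) = (-155 + I*sqrt(2))*3069 = -475695 + 3069*I*sqrt(2)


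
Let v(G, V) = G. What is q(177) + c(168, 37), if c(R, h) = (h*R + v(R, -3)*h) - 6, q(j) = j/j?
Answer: 12427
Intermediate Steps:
q(j) = 1
c(R, h) = -6 + 2*R*h (c(R, h) = (h*R + R*h) - 6 = (R*h + R*h) - 6 = 2*R*h - 6 = -6 + 2*R*h)
q(177) + c(168, 37) = 1 + (-6 + 2*168*37) = 1 + (-6 + 12432) = 1 + 12426 = 12427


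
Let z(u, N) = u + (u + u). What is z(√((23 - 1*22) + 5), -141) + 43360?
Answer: 43360 + 3*√6 ≈ 43367.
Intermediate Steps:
z(u, N) = 3*u (z(u, N) = u + 2*u = 3*u)
z(√((23 - 1*22) + 5), -141) + 43360 = 3*√((23 - 1*22) + 5) + 43360 = 3*√((23 - 22) + 5) + 43360 = 3*√(1 + 5) + 43360 = 3*√6 + 43360 = 43360 + 3*√6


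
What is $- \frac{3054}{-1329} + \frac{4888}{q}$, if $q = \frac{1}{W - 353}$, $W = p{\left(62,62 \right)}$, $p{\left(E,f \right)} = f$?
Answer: $- \frac{630125726}{443} \approx -1.4224 \cdot 10^{6}$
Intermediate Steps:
$W = 62$
$q = - \frac{1}{291}$ ($q = \frac{1}{62 - 353} = \frac{1}{-291} = - \frac{1}{291} \approx -0.0034364$)
$- \frac{3054}{-1329} + \frac{4888}{q} = - \frac{3054}{-1329} + \frac{4888}{- \frac{1}{291}} = \left(-3054\right) \left(- \frac{1}{1329}\right) + 4888 \left(-291\right) = \frac{1018}{443} - 1422408 = - \frac{630125726}{443}$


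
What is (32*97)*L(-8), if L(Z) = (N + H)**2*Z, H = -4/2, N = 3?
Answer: -24832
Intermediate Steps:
H = -2 (H = -4*1/2 = -2)
L(Z) = Z (L(Z) = (3 - 2)**2*Z = 1**2*Z = 1*Z = Z)
(32*97)*L(-8) = (32*97)*(-8) = 3104*(-8) = -24832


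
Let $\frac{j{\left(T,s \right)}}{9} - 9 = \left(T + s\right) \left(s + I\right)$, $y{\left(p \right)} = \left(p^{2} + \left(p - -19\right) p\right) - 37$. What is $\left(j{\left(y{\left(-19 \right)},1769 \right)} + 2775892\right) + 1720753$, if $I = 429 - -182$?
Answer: $49328786$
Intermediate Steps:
$y{\left(p \right)} = -37 + p^{2} + p \left(19 + p\right)$ ($y{\left(p \right)} = \left(p^{2} + \left(p + 19\right) p\right) - 37 = \left(p^{2} + \left(19 + p\right) p\right) - 37 = \left(p^{2} + p \left(19 + p\right)\right) - 37 = -37 + p^{2} + p \left(19 + p\right)$)
$I = 611$ ($I = 429 + 182 = 611$)
$j{\left(T,s \right)} = 81 + 9 \left(611 + s\right) \left(T + s\right)$ ($j{\left(T,s \right)} = 81 + 9 \left(T + s\right) \left(s + 611\right) = 81 + 9 \left(T + s\right) \left(611 + s\right) = 81 + 9 \left(611 + s\right) \left(T + s\right)$)
$\left(j{\left(y{\left(-19 \right)},1769 \right)} + 2775892\right) + 1720753 = \left(\left(81 + 9 \cdot 1769^{2} + 5499 \left(-37 + 2 \left(-19\right)^{2} + 19 \left(-19\right)\right) + 5499 \cdot 1769 + 9 \left(-37 + 2 \left(-19\right)^{2} + 19 \left(-19\right)\right) 1769\right) + 2775892\right) + 1720753 = \left(\left(81 + 9 \cdot 3129361 + 5499 \left(-37 + 2 \cdot 361 - 361\right) + 9727731 + 9 \left(-37 + 2 \cdot 361 - 361\right) 1769\right) + 2775892\right) + 1720753 = \left(\left(81 + 28164249 + 5499 \left(-37 + 722 - 361\right) + 9727731 + 9 \left(-37 + 722 - 361\right) 1769\right) + 2775892\right) + 1720753 = \left(\left(81 + 28164249 + 5499 \cdot 324 + 9727731 + 9 \cdot 324 \cdot 1769\right) + 2775892\right) + 1720753 = \left(\left(81 + 28164249 + 1781676 + 9727731 + 5158404\right) + 2775892\right) + 1720753 = \left(44832141 + 2775892\right) + 1720753 = 47608033 + 1720753 = 49328786$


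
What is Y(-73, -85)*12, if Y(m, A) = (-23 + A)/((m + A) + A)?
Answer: 16/3 ≈ 5.3333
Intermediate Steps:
Y(m, A) = (-23 + A)/(m + 2*A) (Y(m, A) = (-23 + A)/((A + m) + A) = (-23 + A)/(m + 2*A))
Y(-73, -85)*12 = ((-23 - 85)/(-73 + 2*(-85)))*12 = (-108/(-73 - 170))*12 = (-108/(-243))*12 = -1/243*(-108)*12 = (4/9)*12 = 16/3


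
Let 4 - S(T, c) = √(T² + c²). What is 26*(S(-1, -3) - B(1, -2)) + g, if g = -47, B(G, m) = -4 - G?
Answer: 187 - 26*√10 ≈ 104.78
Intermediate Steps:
S(T, c) = 4 - √(T² + c²)
26*(S(-1, -3) - B(1, -2)) + g = 26*((4 - √((-1)² + (-3)²)) - (-4 - 1*1)) - 47 = 26*((4 - √(1 + 9)) - (-4 - 1)) - 47 = 26*((4 - √10) - 1*(-5)) - 47 = 26*((4 - √10) + 5) - 47 = 26*(9 - √10) - 47 = (234 - 26*√10) - 47 = 187 - 26*√10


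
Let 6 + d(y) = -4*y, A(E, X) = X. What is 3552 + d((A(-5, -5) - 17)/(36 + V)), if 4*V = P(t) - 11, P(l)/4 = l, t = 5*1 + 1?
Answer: 557074/157 ≈ 3548.2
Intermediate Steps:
t = 6 (t = 5 + 1 = 6)
P(l) = 4*l
V = 13/4 (V = (4*6 - 11)/4 = (24 - 11)/4 = (¼)*13 = 13/4 ≈ 3.2500)
d(y) = -6 - 4*y
3552 + d((A(-5, -5) - 17)/(36 + V)) = 3552 + (-6 - 4*(-5 - 17)/(36 + 13/4)) = 3552 + (-6 - (-88)/157/4) = 3552 + (-6 - (-88)*4/157) = 3552 + (-6 - 4*(-88/157)) = 3552 + (-6 + 352/157) = 3552 - 590/157 = 557074/157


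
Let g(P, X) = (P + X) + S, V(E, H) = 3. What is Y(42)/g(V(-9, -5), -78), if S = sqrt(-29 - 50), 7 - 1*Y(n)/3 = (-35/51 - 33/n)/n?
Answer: -5274175/19005728 - 210967*I*sqrt(79)/57017184 ≈ -0.2775 - 0.032887*I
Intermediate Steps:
Y(n) = 21 - 3*(-35/51 - 33/n)/n
S = I*sqrt(79) (S = sqrt(-79) = I*sqrt(79) ≈ 8.8882*I)
g(P, X) = P + X + I*sqrt(79) (g(P, X) = (P + X) + I*sqrt(79) = P + X + I*sqrt(79))
Y(42)/g(V(-9, -5), -78) = (21 + 99/42**2 + (35/17)/42)/(3 - 78 + I*sqrt(79)) = (21 + 99*(1/1764) + (35/17)*(1/42))/(-75 + I*sqrt(79)) = (21 + 11/196 + 5/102)/(-75 + I*sqrt(79)) = 210967/(9996*(-75 + I*sqrt(79)))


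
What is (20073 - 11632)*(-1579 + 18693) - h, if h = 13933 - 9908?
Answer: 144455249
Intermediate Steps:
h = 4025
(20073 - 11632)*(-1579 + 18693) - h = (20073 - 11632)*(-1579 + 18693) - 1*4025 = 8441*17114 - 4025 = 144459274 - 4025 = 144455249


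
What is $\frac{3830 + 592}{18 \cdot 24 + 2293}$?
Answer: $\frac{4422}{2725} \approx 1.6228$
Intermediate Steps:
$\frac{3830 + 592}{18 \cdot 24 + 2293} = \frac{4422}{432 + 2293} = \frac{4422}{2725}$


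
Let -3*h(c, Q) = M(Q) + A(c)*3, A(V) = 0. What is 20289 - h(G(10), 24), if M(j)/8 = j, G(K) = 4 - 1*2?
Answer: 20353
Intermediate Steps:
G(K) = 2 (G(K) = 4 - 2 = 2)
M(j) = 8*j
h(c, Q) = -8*Q/3 (h(c, Q) = -(8*Q + 0*3)/3 = -(8*Q + 0)/3 = -8*Q/3)
20289 - h(G(10), 24) = 20289 - (-8)*24/3 = 20289 - 1*(-64) = 20289 + 64 = 20353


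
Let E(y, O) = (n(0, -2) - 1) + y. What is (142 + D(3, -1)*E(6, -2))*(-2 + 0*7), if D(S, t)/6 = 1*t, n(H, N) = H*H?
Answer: -224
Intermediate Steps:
n(H, N) = H**2
E(y, O) = -1 + y (E(y, O) = (0**2 - 1) + y = (0 - 1) + y = -1 + y)
D(S, t) = 6*t (D(S, t) = 6*(1*t) = 6*t)
(142 + D(3, -1)*E(6, -2))*(-2 + 0*7) = (142 + (6*(-1))*(-1 + 6))*(-2 + 0*7) = (142 - 6*5)*(-2 + 0) = (142 - 30)*(-2) = 112*(-2) = -224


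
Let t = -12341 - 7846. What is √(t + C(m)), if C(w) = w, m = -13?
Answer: 10*I*√202 ≈ 142.13*I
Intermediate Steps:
t = -20187
√(t + C(m)) = √(-20187 - 13) = √(-20200) = 10*I*√202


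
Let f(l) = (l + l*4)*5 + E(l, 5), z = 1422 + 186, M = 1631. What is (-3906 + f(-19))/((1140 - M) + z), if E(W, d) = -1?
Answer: -4382/1117 ≈ -3.9230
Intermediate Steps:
z = 1608
f(l) = -1 + 25*l (f(l) = (l + l*4)*5 - 1 = (l + 4*l)*5 - 1 = (5*l)*5 - 1 = 25*l - 1 = -1 + 25*l)
(-3906 + f(-19))/((1140 - M) + z) = (-3906 + (-1 + 25*(-19)))/((1140 - 1*1631) + 1608) = (-3906 + (-1 - 475))/((1140 - 1631) + 1608) = (-3906 - 476)/(-491 + 1608) = -4382/1117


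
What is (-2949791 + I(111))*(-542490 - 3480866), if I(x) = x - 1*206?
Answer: 11868441537416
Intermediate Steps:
I(x) = -206 + x (I(x) = x - 206 = -206 + x)
(-2949791 + I(111))*(-542490 - 3480866) = (-2949791 + (-206 + 111))*(-542490 - 3480866) = (-2949791 - 95)*(-4023356) = -2949886*(-4023356) = 11868441537416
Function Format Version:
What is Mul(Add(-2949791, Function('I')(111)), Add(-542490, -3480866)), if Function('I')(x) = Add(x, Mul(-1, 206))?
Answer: 11868441537416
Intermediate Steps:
Function('I')(x) = Add(-206, x) (Function('I')(x) = Add(x, -206) = Add(-206, x))
Mul(Add(-2949791, Function('I')(111)), Add(-542490, -3480866)) = Mul(Add(-2949791, Add(-206, 111)), Add(-542490, -3480866)) = Mul(Add(-2949791, -95), -4023356) = Mul(-2949886, -4023356) = 11868441537416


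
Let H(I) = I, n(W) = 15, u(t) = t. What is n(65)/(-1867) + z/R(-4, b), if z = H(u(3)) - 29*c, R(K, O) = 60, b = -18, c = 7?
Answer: -18715/5601 ≈ -3.3414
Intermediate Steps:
z = -200 (z = 3 - 29*7 = 3 - 203 = -200)
n(65)/(-1867) + z/R(-4, b) = 15/(-1867) - 200/60 = 15*(-1/1867) - 200*1/60 = -15/1867 - 10/3 = -18715/5601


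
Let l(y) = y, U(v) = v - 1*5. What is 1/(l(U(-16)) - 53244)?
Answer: -1/53265 ≈ -1.8774e-5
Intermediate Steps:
U(v) = -5 + v (U(v) = v - 5 = -5 + v)
1/(l(U(-16)) - 53244) = 1/((-5 - 16) - 53244) = 1/(-21 - 53244) = 1/(-53265) = -1/53265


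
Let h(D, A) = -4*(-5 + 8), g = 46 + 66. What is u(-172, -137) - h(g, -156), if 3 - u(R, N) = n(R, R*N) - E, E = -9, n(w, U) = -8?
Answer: 14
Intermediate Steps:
g = 112
u(R, N) = 2 (u(R, N) = 3 - (-8 - 1*(-9)) = 3 - (-8 + 9) = 3 - 1*1 = 3 - 1 = 2)
h(D, A) = -12 (h(D, A) = -4*3 = -12)
u(-172, -137) - h(g, -156) = 2 - 1*(-12) = 2 + 12 = 14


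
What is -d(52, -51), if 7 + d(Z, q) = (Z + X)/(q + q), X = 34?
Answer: 400/51 ≈ 7.8431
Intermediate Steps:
d(Z, q) = -7 + (34 + Z)/(2*q) (d(Z, q) = -7 + (Z + 34)/(q + q) = -7 + (34 + Z)/((2*q)) = -7 + (34 + Z)*(1/(2*q)) = -7 + (34 + Z)/(2*q))
-d(52, -51) = -(34 + 52 - 14*(-51))/(2*(-51)) = -(-1)*(34 + 52 + 714)/(2*51) = -(-1)*800/(2*51) = -1*(-400/51) = 400/51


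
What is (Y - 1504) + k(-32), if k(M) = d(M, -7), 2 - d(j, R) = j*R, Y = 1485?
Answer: -241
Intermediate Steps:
d(j, R) = 2 - R*j (d(j, R) = 2 - j*R = 2 - R*j)
k(M) = 2 + 7*M (k(M) = 2 - 1*(-7)*M = 2 + 7*M)
(Y - 1504) + k(-32) = (1485 - 1504) + (2 + 7*(-32)) = -19 + (2 - 224) = -19 - 222 = -241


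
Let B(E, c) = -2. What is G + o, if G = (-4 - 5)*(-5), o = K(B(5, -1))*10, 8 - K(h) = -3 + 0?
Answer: 155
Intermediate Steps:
K(h) = 11 (K(h) = 8 - (-3 + 0) = 8 - 1*(-3) = 8 + 3 = 11)
o = 110 (o = 11*10 = 110)
G = 45 (G = -9*(-5) = 45)
G + o = 45 + 110 = 155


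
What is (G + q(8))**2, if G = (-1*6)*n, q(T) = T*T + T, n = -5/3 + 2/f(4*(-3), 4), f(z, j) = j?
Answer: 6241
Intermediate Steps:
n = -7/6 (n = -5/3 + 2/4 = -5*1/3 + 2*(1/4) = -5/3 + 1/2 = -7/6 ≈ -1.1667)
q(T) = T + T**2 (q(T) = T**2 + T = T + T**2)
G = 7 (G = -1*6*(-7/6) = -6*(-7/6) = 7)
(G + q(8))**2 = (7 + 8*(1 + 8))**2 = (7 + 8*9)**2 = (7 + 72)**2 = 79**2 = 6241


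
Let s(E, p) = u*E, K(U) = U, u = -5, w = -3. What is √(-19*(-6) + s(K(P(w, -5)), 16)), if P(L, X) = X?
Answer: √139 ≈ 11.790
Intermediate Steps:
s(E, p) = -5*E
√(-19*(-6) + s(K(P(w, -5)), 16)) = √(-19*(-6) - 5*(-5)) = √(114 + 25) = √139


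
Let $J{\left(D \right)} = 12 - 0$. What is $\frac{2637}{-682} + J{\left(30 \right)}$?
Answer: $\frac{5547}{682} \approx 8.1334$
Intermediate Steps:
$J{\left(D \right)} = 12$ ($J{\left(D \right)} = 12 + 0 = 12$)
$\frac{2637}{-682} + J{\left(30 \right)} = \frac{2637}{-682} + 12 = 2637 \left(- \frac{1}{682}\right) + 12 = - \frac{2637}{682} + 12 = \frac{5547}{682}$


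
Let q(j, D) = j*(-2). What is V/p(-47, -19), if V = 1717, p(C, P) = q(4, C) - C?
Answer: 1717/39 ≈ 44.026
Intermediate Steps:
q(j, D) = -2*j
p(C, P) = -8 - C (p(C, P) = -2*4 - C = -8 - C)
V/p(-47, -19) = 1717/(-8 - 1*(-47)) = 1717/(-8 + 47) = 1717/39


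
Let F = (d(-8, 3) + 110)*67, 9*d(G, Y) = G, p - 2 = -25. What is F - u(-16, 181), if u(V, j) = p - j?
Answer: 67630/9 ≈ 7514.4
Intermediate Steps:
p = -23 (p = 2 - 25 = -23)
u(V, j) = -23 - j
d(G, Y) = G/9
F = 65794/9 (F = ((⅑)*(-8) + 110)*67 = (-8/9 + 110)*67 = (982/9)*67 = 65794/9 ≈ 7310.4)
F - u(-16, 181) = 65794/9 - (-23 - 1*181) = 65794/9 - (-23 - 181) = 65794/9 - 1*(-204) = 65794/9 + 204 = 67630/9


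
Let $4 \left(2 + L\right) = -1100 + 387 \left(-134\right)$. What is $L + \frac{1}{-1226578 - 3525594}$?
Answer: $- \frac{62925885539}{4752172} \approx -13242.0$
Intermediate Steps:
$L = - \frac{26483}{2}$ ($L = -2 + \frac{-1100 + 387 \left(-134\right)}{4} = -2 + \frac{-1100 - 51858}{4} = -2 + \frac{1}{4} \left(-52958\right) = -2 - \frac{26479}{2} = - \frac{26483}{2} \approx -13242.0$)
$L + \frac{1}{-1226578 - 3525594} = - \frac{26483}{2} + \frac{1}{-1226578 - 3525594} = - \frac{26483}{2} + \frac{1}{-4752172} = - \frac{26483}{2} - \frac{1}{4752172} = - \frac{62925885539}{4752172}$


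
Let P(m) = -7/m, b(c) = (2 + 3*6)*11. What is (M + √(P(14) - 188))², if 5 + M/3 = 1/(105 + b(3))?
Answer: 7652143/211250 - 4872*I*√754/325 ≈ 36.223 - 411.63*I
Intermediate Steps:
b(c) = 220 (b(c) = (2 + 18)*11 = 20*11 = 220)
M = -4872/325 (M = -15 + 3/(105 + 220) = -15 + 3/325 = -4872/325 ≈ -14.991)
(M + √(P(14) - 188))² = (-4872/325 + √(-7/14 - 188))² = (-4872/325 + √(-7*1/14 - 188))² = (-4872/325 + √(-½ - 188))² = (-4872/325 + √(-377/2))² = (-4872/325 + I*√754/2)²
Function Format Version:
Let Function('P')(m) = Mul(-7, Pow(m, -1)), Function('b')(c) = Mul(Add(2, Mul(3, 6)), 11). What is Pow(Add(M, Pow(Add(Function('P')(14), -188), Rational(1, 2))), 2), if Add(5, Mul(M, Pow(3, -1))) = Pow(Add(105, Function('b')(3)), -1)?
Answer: Add(Rational(7652143, 211250), Mul(Rational(-4872, 325), I, Pow(754, Rational(1, 2)))) ≈ Add(36.223, Mul(-411.63, I))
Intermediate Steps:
Function('b')(c) = 220 (Function('b')(c) = Mul(Add(2, 18), 11) = Mul(20, 11) = 220)
M = Rational(-4872, 325) (M = Add(-15, Mul(3, Pow(Add(105, 220), -1))) = Add(-15, Mul(3, Pow(325, -1))) = Add(-15, Mul(3, Rational(1, 325))) = Add(-15, Rational(3, 325)) = Rational(-4872, 325) ≈ -14.991)
Pow(Add(M, Pow(Add(Function('P')(14), -188), Rational(1, 2))), 2) = Pow(Add(Rational(-4872, 325), Pow(Add(Mul(-7, Pow(14, -1)), -188), Rational(1, 2))), 2) = Pow(Add(Rational(-4872, 325), Pow(Add(Mul(-7, Rational(1, 14)), -188), Rational(1, 2))), 2) = Pow(Add(Rational(-4872, 325), Pow(Add(Rational(-1, 2), -188), Rational(1, 2))), 2) = Pow(Add(Rational(-4872, 325), Pow(Rational(-377, 2), Rational(1, 2))), 2) = Pow(Add(Rational(-4872, 325), Mul(Rational(1, 2), I, Pow(754, Rational(1, 2)))), 2)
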